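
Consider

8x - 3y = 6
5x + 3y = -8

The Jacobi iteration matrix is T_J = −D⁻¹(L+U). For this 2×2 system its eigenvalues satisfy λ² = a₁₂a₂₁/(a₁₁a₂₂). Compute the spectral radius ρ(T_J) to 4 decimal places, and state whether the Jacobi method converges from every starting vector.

0.7906

a₁₂a₂₁/(a₁₁a₂₂) = (-3)·(5) / ((8)·(3)) = -0.625000
ρ = √|-0.625000| = √0.625000 = 0.7906
ρ < 1, so Jacobi converges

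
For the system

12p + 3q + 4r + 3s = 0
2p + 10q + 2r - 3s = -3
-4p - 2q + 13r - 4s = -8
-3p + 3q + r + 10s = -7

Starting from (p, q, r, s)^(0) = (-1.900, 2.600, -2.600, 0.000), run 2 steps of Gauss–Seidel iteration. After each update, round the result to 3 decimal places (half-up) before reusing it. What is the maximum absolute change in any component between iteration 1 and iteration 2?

Iteration 1:
  p = (0 - (3)·2.600 - (4)·-2.600 - (3)·0.000) / (12) = 0.217
  q = (-3 - (2)·0.217 - (2)·-2.600 - (-3)·0.000) / (10) = 0.177
  r = (-8 - (-4)·0.217 - (-2)·0.177 - (-4)·0.000) / (13) = -0.521
  s = (-7 - (-3)·0.217 - (3)·0.177 - (1)·-0.521) / (10) = -0.636
Iteration 2:
  p = (0 - (3)·0.177 - (4)·-0.521 - (3)·-0.636) / (12) = 0.288
  q = (-3 - (2)·0.288 - (2)·-0.521 - (-3)·-0.636) / (10) = -0.444
  r = (-8 - (-4)·0.288 - (-2)·-0.444 - (-4)·-0.636) / (13) = -0.791
  s = (-7 - (-3)·0.288 - (3)·-0.444 - (1)·-0.791) / (10) = -0.401
Change: (0.071, -0.621, -0.270, 0.235) → max |·| = 0.621

0.621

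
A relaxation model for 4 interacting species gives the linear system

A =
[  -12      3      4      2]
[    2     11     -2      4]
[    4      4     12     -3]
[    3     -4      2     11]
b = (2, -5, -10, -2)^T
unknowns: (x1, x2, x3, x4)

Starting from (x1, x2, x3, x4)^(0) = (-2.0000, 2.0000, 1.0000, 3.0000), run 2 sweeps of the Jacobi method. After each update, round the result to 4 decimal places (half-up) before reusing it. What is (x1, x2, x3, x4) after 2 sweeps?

Iteration 1:
  x1 = (2 - (3)·2.0000 - (4)·1.0000 - (2)·3.0000) / (-12) = 1.1667
  x2 = (-5 - (2)·-2.0000 - (-2)·1.0000 - (4)·3.0000) / (11) = -1.0000
  x3 = (-10 - (4)·-2.0000 - (4)·2.0000 - (-3)·3.0000) / (12) = -0.0833
  x4 = (-2 - (3)·-2.0000 - (-4)·2.0000 - (2)·1.0000) / (11) = 0.9091
Iteration 2:
  x1 = (2 - (3)·-1.0000 - (4)·-0.0833 - (2)·0.9091) / (-12) = -0.2929
  x2 = (-5 - (2)·1.1667 - (-2)·-0.0833 - (4)·0.9091) / (11) = -1.0124
  x3 = (-10 - (4)·1.1667 - (4)·-1.0000 - (-3)·0.9091) / (12) = -0.6616
  x4 = (-2 - (3)·1.1667 - (-4)·-1.0000 - (2)·-0.0833) / (11) = -0.8485

(-0.2929, -1.0124, -0.6616, -0.8485)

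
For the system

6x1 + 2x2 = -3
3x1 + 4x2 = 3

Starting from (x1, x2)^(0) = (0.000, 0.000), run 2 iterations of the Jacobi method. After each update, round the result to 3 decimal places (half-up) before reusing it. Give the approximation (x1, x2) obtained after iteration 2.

(-0.750, 1.125)

Iteration 1:
  x1 = (-3 - (2)·0.000) / (6) = -0.500
  x2 = (3 - (3)·0.000) / (4) = 0.750
Iteration 2:
  x1 = (-3 - (2)·0.750) / (6) = -0.750
  x2 = (3 - (3)·-0.500) / (4) = 1.125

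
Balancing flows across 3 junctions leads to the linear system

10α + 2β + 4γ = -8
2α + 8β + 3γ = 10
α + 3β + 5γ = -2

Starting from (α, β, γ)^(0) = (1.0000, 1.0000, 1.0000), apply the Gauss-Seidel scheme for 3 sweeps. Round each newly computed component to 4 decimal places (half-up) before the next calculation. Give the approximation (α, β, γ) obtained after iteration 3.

Iteration 1:
  α = (-8 - (2)·1.0000 - (4)·1.0000) / (10) = -1.4000
  β = (10 - (2)·-1.4000 - (3)·1.0000) / (8) = 1.2250
  γ = (-2 - (1)·-1.4000 - (3)·1.2250) / (5) = -0.8550
Iteration 2:
  α = (-8 - (2)·1.2250 - (4)·-0.8550) / (10) = -0.7030
  β = (10 - (2)·-0.7030 - (3)·-0.8550) / (8) = 1.7464
  γ = (-2 - (1)·-0.7030 - (3)·1.7464) / (5) = -1.3072
Iteration 3:
  α = (-8 - (2)·1.7464 - (4)·-1.3072) / (10) = -0.6264
  β = (10 - (2)·-0.6264 - (3)·-1.3072) / (8) = 1.8968
  γ = (-2 - (1)·-0.6264 - (3)·1.8968) / (5) = -1.4128

(-0.6264, 1.8968, -1.4128)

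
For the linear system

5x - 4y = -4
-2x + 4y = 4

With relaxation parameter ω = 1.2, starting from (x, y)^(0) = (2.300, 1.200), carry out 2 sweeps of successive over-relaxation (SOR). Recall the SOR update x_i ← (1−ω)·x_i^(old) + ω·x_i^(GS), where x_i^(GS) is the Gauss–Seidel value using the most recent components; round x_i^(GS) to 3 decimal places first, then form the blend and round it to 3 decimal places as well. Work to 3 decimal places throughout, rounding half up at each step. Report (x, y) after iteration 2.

Iteration 1:
  x: GS value = (-4 - (-4)·1.200) / (5) = 0.160;  x ← (1−ω)·2.300 + ω·0.160 = -0.268
  y: GS value = (4 - (-2)·-0.268) / (4) = 0.866;  y ← (1−ω)·1.200 + ω·0.866 = 0.799
Iteration 2:
  x: GS value = (-4 - (-4)·0.799) / (5) = -0.161;  x ← (1−ω)·-0.268 + ω·-0.161 = -0.140
  y: GS value = (4 - (-2)·-0.140) / (4) = 0.930;  y ← (1−ω)·0.799 + ω·0.930 = 0.956

(-0.140, 0.956)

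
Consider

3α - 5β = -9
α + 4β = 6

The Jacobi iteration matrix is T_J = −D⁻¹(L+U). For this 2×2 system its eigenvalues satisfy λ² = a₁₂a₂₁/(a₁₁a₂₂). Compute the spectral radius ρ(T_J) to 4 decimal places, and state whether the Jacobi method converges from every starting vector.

0.6455

a₁₂a₂₁/(a₁₁a₂₂) = (-5)·(1) / ((3)·(4)) = -0.416667
ρ = √|-0.416667| = √0.416667 = 0.6455
ρ < 1, so Jacobi converges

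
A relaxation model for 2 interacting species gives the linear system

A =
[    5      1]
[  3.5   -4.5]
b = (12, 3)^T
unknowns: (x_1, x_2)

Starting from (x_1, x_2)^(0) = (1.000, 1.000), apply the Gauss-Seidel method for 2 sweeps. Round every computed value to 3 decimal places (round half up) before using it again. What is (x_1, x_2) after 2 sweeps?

Iteration 1:
  x_1 = (12 - (1)·1.000) / (5) = 2.200
  x_2 = (3 - (3.5)·2.200) / (-4.5) = 1.044
Iteration 2:
  x_1 = (12 - (1)·1.044) / (5) = 2.191
  x_2 = (3 - (3.5)·2.191) / (-4.5) = 1.037

(2.191, 1.037)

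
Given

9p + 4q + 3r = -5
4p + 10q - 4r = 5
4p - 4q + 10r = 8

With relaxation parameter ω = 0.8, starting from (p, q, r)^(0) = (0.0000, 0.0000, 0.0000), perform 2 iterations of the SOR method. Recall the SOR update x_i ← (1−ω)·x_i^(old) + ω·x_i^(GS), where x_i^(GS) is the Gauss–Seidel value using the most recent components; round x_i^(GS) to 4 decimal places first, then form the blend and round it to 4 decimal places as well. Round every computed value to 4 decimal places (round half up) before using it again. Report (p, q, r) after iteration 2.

(-0.9810, 1.1282, 1.5061)

Iteration 1:
  p: GS value = (-5 - (4)·0.0000 - (3)·0.0000) / (9) = -0.5556;  p ← (1−ω)·0.0000 + ω·-0.5556 = -0.4445
  q: GS value = (5 - (4)·-0.4445 - (-4)·0.0000) / (10) = 0.6778;  q ← (1−ω)·0.0000 + ω·0.6778 = 0.5422
  r: GS value = (8 - (4)·-0.4445 - (-4)·0.5422) / (10) = 1.1947;  r ← (1−ω)·0.0000 + ω·1.1947 = 0.9558
Iteration 2:
  p: GS value = (-5 - (4)·0.5422 - (3)·0.9558) / (9) = -1.1151;  p ← (1−ω)·-0.4445 + ω·-1.1151 = -0.9810
  q: GS value = (5 - (4)·-0.9810 - (-4)·0.9558) / (10) = 1.2747;  q ← (1−ω)·0.5422 + ω·1.2747 = 1.1282
  r: GS value = (8 - (4)·-0.9810 - (-4)·1.1282) / (10) = 1.6437;  r ← (1−ω)·0.9558 + ω·1.6437 = 1.5061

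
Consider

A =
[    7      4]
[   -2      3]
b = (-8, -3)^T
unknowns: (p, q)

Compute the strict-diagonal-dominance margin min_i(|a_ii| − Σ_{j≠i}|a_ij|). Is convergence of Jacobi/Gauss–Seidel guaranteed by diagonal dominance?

1

row 1: |7| − (4) = 3
row 2: |3| − (2) = 1
minimum over rows = 1 → strictly diagonally dominant (convergence guaranteed)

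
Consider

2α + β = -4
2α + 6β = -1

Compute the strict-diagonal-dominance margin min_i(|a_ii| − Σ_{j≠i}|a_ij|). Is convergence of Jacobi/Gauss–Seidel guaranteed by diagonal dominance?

1

row 1: |2| − (1) = 1
row 2: |6| − (2) = 4
minimum over rows = 1 → strictly diagonally dominant (convergence guaranteed)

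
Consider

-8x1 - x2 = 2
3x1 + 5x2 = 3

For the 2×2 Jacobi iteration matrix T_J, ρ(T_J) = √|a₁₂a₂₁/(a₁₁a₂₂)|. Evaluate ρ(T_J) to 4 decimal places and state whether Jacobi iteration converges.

a₁₂a₂₁/(a₁₁a₂₂) = (-1)·(3) / ((-8)·(5)) = 0.075000
ρ = √|0.075000| = √0.075000 = 0.2739
ρ < 1, so Jacobi converges

0.2739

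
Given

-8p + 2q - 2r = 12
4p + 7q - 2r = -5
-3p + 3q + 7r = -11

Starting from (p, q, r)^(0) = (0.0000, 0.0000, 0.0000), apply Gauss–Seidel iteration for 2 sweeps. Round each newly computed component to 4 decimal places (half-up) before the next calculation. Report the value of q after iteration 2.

-0.8528

Iteration 1:
  p = (12 - (2)·0.0000 - (-2)·0.0000) / (-8) = -1.5000
  q = (-5 - (4)·-1.5000 - (-2)·0.0000) / (7) = 0.1429
  r = (-11 - (-3)·-1.5000 - (3)·0.1429) / (7) = -2.2755
Iteration 2:
  p = (12 - (2)·0.1429 - (-2)·-2.2755) / (-8) = -0.8954
  q = (-5 - (4)·-0.8954 - (-2)·-2.2755) / (7) = -0.8528
  r = (-11 - (-3)·-0.8954 - (3)·-0.8528) / (7) = -1.5897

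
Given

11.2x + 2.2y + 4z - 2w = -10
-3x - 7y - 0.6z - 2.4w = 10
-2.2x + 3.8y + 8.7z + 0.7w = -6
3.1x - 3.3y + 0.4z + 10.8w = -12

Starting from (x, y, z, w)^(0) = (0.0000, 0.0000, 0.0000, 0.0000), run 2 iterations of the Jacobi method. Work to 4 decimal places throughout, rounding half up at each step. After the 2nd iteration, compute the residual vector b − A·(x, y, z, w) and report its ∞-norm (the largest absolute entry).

4.0703

Iteration 1:
  x = (-10 - (2.2)·0.0000 - (4)·0.0000 - (-2)·0.0000) / (11.2) = -0.8929
  y = (10 - (-3)·0.0000 - (-0.6)·0.0000 - (-2.4)·0.0000) / (-7) = -1.4286
  z = (-6 - (-2.2)·0.0000 - (3.8)·0.0000 - (0.7)·0.0000) / (8.7) = -0.6897
  w = (-12 - (3.1)·0.0000 - (-3.3)·0.0000 - (0.4)·0.0000) / (10.8) = -1.1111
Iteration 2:
  x = (-10 - (2.2)·-1.4286 - (4)·-0.6897 - (-2)·-1.1111) / (11.2) = -0.5643
  y = (10 - (-3)·-0.8929 - (-0.6)·-0.6897 - (-2.4)·-1.1111) / (-7) = -0.6058
  z = (-6 - (-2.2)·-0.8929 - (3.8)·-1.4286 - (0.7)·-1.1111) / (8.7) = -0.2021
  w = (-12 - (3.1)·-0.8929 - (-3.3)·-1.4286 - (0.4)·-0.6897) / (10.8) = -1.2658
Residual b − A·x = (-4.0703, 0.9073, -2.2951, 1.5017); ∞-norm = 4.0703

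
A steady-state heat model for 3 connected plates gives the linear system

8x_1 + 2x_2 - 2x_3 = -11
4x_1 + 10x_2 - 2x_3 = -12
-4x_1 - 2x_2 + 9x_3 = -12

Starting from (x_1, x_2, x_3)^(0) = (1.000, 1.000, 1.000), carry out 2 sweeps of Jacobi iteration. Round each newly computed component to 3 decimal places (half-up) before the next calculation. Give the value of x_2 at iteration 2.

Iteration 1:
  x_1 = (-11 - (2)·1.000 - (-2)·1.000) / (8) = -1.375
  x_2 = (-12 - (4)·1.000 - (-2)·1.000) / (10) = -1.400
  x_3 = (-12 - (-4)·1.000 - (-2)·1.000) / (9) = -0.667
Iteration 2:
  x_1 = (-11 - (2)·-1.400 - (-2)·-0.667) / (8) = -1.192
  x_2 = (-12 - (4)·-1.375 - (-2)·-0.667) / (10) = -0.783
  x_3 = (-12 - (-4)·-1.375 - (-2)·-1.400) / (9) = -2.256

-0.783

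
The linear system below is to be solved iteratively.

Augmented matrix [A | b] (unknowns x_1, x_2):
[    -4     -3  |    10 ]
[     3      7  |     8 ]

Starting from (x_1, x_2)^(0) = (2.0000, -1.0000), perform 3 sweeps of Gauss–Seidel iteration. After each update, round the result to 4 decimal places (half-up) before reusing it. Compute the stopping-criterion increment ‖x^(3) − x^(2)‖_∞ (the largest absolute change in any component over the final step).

0.6973

Iteration 1:
  x_1 = (10 - (-3)·-1.0000) / (-4) = -1.7500
  x_2 = (8 - (3)·-1.7500) / (7) = 1.8929
Iteration 2:
  x_1 = (10 - (-3)·1.8929) / (-4) = -3.9197
  x_2 = (8 - (3)·-3.9197) / (7) = 2.8227
Iteration 3:
  x_1 = (10 - (-3)·2.8227) / (-4) = -4.6170
  x_2 = (8 - (3)·-4.6170) / (7) = 3.1216
Change: (-0.6973, 0.2989) → max |·| = 0.6973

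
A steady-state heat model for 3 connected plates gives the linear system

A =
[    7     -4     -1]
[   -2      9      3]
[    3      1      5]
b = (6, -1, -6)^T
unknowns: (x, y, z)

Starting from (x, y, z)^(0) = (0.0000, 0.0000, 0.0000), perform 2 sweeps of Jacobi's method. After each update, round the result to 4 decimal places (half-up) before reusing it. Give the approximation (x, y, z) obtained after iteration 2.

(0.6222, 0.4794, -1.6920)

Iteration 1:
  x = (6 - (-4)·0.0000 - (-1)·0.0000) / (7) = 0.8571
  y = (-1 - (-2)·0.0000 - (3)·0.0000) / (9) = -0.1111
  z = (-6 - (3)·0.0000 - (1)·0.0000) / (5) = -1.2000
Iteration 2:
  x = (6 - (-4)·-0.1111 - (-1)·-1.2000) / (7) = 0.6222
  y = (-1 - (-2)·0.8571 - (3)·-1.2000) / (9) = 0.4794
  z = (-6 - (3)·0.8571 - (1)·-0.1111) / (5) = -1.6920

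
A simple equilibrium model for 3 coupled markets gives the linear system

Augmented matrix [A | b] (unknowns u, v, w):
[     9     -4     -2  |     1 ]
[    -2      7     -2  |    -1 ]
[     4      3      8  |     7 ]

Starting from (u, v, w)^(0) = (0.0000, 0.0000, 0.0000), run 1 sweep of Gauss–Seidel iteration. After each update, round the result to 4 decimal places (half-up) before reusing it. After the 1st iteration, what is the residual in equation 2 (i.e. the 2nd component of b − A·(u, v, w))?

1.7221

Iteration 1:
  u = (1 - (-4)·0.0000 - (-2)·0.0000) / (9) = 0.1111
  v = (-1 - (-2)·0.1111 - (-2)·0.0000) / (7) = -0.1111
  w = (7 - (4)·0.1111 - (3)·-0.1111) / (8) = 0.8611
Residual b − A·x = (1.2779, 1.7221, 0.0001)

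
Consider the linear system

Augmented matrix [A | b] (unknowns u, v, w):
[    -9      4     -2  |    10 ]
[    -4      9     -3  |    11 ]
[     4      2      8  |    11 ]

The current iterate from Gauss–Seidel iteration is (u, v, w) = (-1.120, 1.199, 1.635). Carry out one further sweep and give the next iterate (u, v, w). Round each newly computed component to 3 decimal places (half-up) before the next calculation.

(-0.942, 1.349, 1.509)

One sweep:
  u = (10 - (4)·1.199 - (-2)·1.635) / (-9) = -0.942
  v = (11 - (-4)·-0.942 - (-3)·1.635) / (9) = 1.349
  w = (11 - (4)·-0.942 - (2)·1.349) / (8) = 1.509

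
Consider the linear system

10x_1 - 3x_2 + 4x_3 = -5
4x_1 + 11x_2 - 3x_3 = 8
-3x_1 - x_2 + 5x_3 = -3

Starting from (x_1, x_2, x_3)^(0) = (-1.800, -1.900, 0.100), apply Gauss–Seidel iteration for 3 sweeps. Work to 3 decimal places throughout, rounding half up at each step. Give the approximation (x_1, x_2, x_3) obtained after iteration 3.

Iteration 1:
  x_1 = (-5 - (-3)·-1.900 - (4)·0.100) / (10) = -1.110
  x_2 = (8 - (4)·-1.110 - (-3)·0.100) / (11) = 1.158
  x_3 = (-3 - (-3)·-1.110 - (-1)·1.158) / (5) = -1.034
Iteration 2:
  x_1 = (-5 - (-3)·1.158 - (4)·-1.034) / (10) = 0.261
  x_2 = (8 - (4)·0.261 - (-3)·-1.034) / (11) = 0.350
  x_3 = (-3 - (-3)·0.261 - (-1)·0.350) / (5) = -0.373
Iteration 3:
  x_1 = (-5 - (-3)·0.350 - (4)·-0.373) / (10) = -0.246
  x_2 = (8 - (4)·-0.246 - (-3)·-0.373) / (11) = 0.715
  x_3 = (-3 - (-3)·-0.246 - (-1)·0.715) / (5) = -0.605

(-0.246, 0.715, -0.605)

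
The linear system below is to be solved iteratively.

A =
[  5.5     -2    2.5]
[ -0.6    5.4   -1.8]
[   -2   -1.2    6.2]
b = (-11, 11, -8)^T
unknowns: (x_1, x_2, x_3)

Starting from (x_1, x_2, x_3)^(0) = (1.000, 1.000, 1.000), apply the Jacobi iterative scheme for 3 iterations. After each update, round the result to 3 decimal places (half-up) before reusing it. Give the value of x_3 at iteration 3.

-1.232

Iteration 1:
  x_1 = (-11 - (-2)·1.000 - (2.5)·1.000) / (5.5) = -2.091
  x_2 = (11 - (-0.6)·1.000 - (-1.8)·1.000) / (5.4) = 2.481
  x_3 = (-8 - (-2)·1.000 - (-1.2)·1.000) / (6.2) = -0.774
Iteration 2:
  x_1 = (-11 - (-2)·2.481 - (2.5)·-0.774) / (5.5) = -0.746
  x_2 = (11 - (-0.6)·-2.091 - (-1.8)·-0.774) / (5.4) = 1.547
  x_3 = (-8 - (-2)·-2.091 - (-1.2)·2.481) / (6.2) = -1.485
Iteration 3:
  x_1 = (-11 - (-2)·1.547 - (2.5)·-1.485) / (5.5) = -0.762
  x_2 = (11 - (-0.6)·-0.746 - (-1.8)·-1.485) / (5.4) = 1.459
  x_3 = (-8 - (-2)·-0.746 - (-1.2)·1.547) / (6.2) = -1.232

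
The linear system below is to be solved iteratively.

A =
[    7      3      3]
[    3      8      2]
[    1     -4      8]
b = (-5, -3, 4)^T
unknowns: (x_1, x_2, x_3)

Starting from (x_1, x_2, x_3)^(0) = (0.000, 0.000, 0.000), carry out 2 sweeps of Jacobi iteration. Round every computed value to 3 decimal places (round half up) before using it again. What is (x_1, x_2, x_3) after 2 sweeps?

(-0.768, -0.232, 0.402)

Iteration 1:
  x_1 = (-5 - (3)·0.000 - (3)·0.000) / (7) = -0.714
  x_2 = (-3 - (3)·0.000 - (2)·0.000) / (8) = -0.375
  x_3 = (4 - (1)·0.000 - (-4)·0.000) / (8) = 0.500
Iteration 2:
  x_1 = (-5 - (3)·-0.375 - (3)·0.500) / (7) = -0.768
  x_2 = (-3 - (3)·-0.714 - (2)·0.500) / (8) = -0.232
  x_3 = (4 - (1)·-0.714 - (-4)·-0.375) / (8) = 0.402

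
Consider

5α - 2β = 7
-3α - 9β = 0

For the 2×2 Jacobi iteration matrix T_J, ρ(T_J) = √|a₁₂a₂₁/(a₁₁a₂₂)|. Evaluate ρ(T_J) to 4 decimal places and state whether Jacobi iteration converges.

a₁₂a₂₁/(a₁₁a₂₂) = (-2)·(-3) / ((5)·(-9)) = -0.133333
ρ = √|-0.133333| = √0.133333 = 0.3651
ρ < 1, so Jacobi converges

0.3651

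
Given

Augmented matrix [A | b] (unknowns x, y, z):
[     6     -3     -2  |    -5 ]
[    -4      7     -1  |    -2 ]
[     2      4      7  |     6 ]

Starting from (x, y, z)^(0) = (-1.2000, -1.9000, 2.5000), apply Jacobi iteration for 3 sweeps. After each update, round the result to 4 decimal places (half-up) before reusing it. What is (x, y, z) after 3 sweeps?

(-0.5911, -0.2907, 1.2522)

Iteration 1:
  x = (-5 - (-3)·-1.9000 - (-2)·2.5000) / (6) = -0.9500
  y = (-2 - (-4)·-1.2000 - (-1)·2.5000) / (7) = -0.6143
  z = (6 - (2)·-1.2000 - (4)·-1.9000) / (7) = 2.2857
Iteration 2:
  x = (-5 - (-3)·-0.6143 - (-2)·2.2857) / (6) = -0.3786
  y = (-2 - (-4)·-0.9500 - (-1)·2.2857) / (7) = -0.5020
  z = (6 - (2)·-0.9500 - (4)·-0.6143) / (7) = 1.4796
Iteration 3:
  x = (-5 - (-3)·-0.5020 - (-2)·1.4796) / (6) = -0.5911
  y = (-2 - (-4)·-0.3786 - (-1)·1.4796) / (7) = -0.2907
  z = (6 - (2)·-0.3786 - (4)·-0.5020) / (7) = 1.2522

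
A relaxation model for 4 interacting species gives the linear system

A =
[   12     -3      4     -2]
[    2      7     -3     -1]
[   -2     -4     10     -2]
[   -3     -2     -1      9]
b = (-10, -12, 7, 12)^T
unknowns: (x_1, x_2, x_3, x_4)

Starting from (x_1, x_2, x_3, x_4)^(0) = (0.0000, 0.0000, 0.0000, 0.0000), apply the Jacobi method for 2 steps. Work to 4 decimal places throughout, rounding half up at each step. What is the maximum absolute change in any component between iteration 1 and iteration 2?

0.7286

Iteration 1:
  x_1 = (-10 - (-3)·0.0000 - (4)·0.0000 - (-2)·0.0000) / (12) = -0.8333
  x_2 = (-12 - (2)·0.0000 - (-3)·0.0000 - (-1)·0.0000) / (7) = -1.7143
  x_3 = (7 - (-2)·0.0000 - (-4)·0.0000 - (-2)·0.0000) / (10) = 0.7000
  x_4 = (12 - (-3)·0.0000 - (-2)·0.0000 - (-1)·0.0000) / (9) = 1.3333
Iteration 2:
  x_1 = (-10 - (-3)·-1.7143 - (4)·0.7000 - (-2)·1.3333) / (12) = -1.2730
  x_2 = (-12 - (2)·-0.8333 - (-3)·0.7000 - (-1)·1.3333) / (7) = -0.9857
  x_3 = (7 - (-2)·-0.8333 - (-4)·-1.7143 - (-2)·1.3333) / (10) = 0.1143
  x_4 = (12 - (-3)·-0.8333 - (-2)·-1.7143 - (-1)·0.7000) / (9) = 0.7524
Change: (-0.4397, 0.7286, -0.5857, -0.5809) → max |·| = 0.7286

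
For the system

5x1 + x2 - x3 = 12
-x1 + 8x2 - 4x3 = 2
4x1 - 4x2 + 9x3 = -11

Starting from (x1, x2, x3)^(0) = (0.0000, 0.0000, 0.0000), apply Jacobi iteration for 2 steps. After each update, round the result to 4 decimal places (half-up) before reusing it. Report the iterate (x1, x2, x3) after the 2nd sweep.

Iteration 1:
  x1 = (12 - (1)·0.0000 - (-1)·0.0000) / (5) = 2.4000
  x2 = (2 - (-1)·0.0000 - (-4)·0.0000) / (8) = 0.2500
  x3 = (-11 - (4)·0.0000 - (-4)·0.0000) / (9) = -1.2222
Iteration 2:
  x1 = (12 - (1)·0.2500 - (-1)·-1.2222) / (5) = 2.1056
  x2 = (2 - (-1)·2.4000 - (-4)·-1.2222) / (8) = -0.0611
  x3 = (-11 - (4)·2.4000 - (-4)·0.2500) / (9) = -2.1778

(2.1056, -0.0611, -2.1778)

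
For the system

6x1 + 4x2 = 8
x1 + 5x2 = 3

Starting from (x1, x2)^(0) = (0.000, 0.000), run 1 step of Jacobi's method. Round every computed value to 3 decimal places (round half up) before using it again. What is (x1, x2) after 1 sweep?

Iteration 1:
  x1 = (8 - (4)·0.000) / (6) = 1.333
  x2 = (3 - (1)·0.000) / (5) = 0.600

(1.333, 0.600)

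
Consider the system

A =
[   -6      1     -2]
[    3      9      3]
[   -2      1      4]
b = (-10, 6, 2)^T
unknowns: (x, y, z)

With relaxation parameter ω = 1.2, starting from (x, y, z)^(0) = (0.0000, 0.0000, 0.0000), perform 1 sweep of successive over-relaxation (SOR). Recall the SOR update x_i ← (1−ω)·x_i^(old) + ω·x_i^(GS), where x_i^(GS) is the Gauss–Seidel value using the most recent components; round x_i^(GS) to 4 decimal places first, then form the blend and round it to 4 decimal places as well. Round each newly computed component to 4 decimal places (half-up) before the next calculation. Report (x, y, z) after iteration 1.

(2.0000, 0.0000, 1.8000)

Iteration 1:
  x: GS value = (-10 - (1)·0.0000 - (-2)·0.0000) / (-6) = 1.6667;  x ← (1−ω)·0.0000 + ω·1.6667 = 2.0000
  y: GS value = (6 - (3)·2.0000 - (3)·0.0000) / (9) = 0.0000;  y ← (1−ω)·0.0000 + ω·0.0000 = 0.0000
  z: GS value = (2 - (-2)·2.0000 - (1)·0.0000) / (4) = 1.5000;  z ← (1−ω)·0.0000 + ω·1.5000 = 1.8000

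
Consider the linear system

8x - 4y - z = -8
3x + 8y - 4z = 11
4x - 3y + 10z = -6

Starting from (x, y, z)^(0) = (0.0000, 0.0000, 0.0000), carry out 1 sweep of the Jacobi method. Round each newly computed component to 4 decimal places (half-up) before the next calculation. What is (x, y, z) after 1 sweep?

Iteration 1:
  x = (-8 - (-4)·0.0000 - (-1)·0.0000) / (8) = -1.0000
  y = (11 - (3)·0.0000 - (-4)·0.0000) / (8) = 1.3750
  z = (-6 - (4)·0.0000 - (-3)·0.0000) / (10) = -0.6000

(-1.0000, 1.3750, -0.6000)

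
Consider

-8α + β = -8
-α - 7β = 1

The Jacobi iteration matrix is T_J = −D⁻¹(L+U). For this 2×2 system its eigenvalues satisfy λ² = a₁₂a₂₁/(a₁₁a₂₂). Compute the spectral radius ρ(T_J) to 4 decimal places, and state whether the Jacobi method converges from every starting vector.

a₁₂a₂₁/(a₁₁a₂₂) = (1)·(-1) / ((-8)·(-7)) = -0.017857
ρ = √|-0.017857| = √0.017857 = 0.1336
ρ < 1, so Jacobi converges

0.1336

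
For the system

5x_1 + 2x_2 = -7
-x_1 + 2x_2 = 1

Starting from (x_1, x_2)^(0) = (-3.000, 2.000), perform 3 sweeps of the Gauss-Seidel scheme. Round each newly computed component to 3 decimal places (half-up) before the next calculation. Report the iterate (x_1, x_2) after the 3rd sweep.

Iteration 1:
  x_1 = (-7 - (2)·2.000) / (5) = -2.200
  x_2 = (1 - (-1)·-2.200) / (2) = -0.600
Iteration 2:
  x_1 = (-7 - (2)·-0.600) / (5) = -1.160
  x_2 = (1 - (-1)·-1.160) / (2) = -0.080
Iteration 3:
  x_1 = (-7 - (2)·-0.080) / (5) = -1.368
  x_2 = (1 - (-1)·-1.368) / (2) = -0.184

(-1.368, -0.184)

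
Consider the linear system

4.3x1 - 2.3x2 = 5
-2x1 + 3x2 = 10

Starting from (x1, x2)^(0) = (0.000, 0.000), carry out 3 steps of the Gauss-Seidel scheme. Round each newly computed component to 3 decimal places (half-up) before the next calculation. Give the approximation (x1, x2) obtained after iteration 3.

Iteration 1:
  x1 = (5 - (-2.3)·0.000) / (4.3) = 1.163
  x2 = (10 - (-2)·1.163) / (3) = 4.109
Iteration 2:
  x1 = (5 - (-2.3)·4.109) / (4.3) = 3.361
  x2 = (10 - (-2)·3.361) / (3) = 5.574
Iteration 3:
  x1 = (5 - (-2.3)·5.574) / (4.3) = 4.144
  x2 = (10 - (-2)·4.144) / (3) = 6.096

(4.144, 6.096)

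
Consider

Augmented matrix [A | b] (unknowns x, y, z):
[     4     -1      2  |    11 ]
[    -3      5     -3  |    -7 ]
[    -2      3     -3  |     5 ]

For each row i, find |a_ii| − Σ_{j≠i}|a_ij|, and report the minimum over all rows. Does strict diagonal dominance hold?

-2

row 1: |4| − (1+2) = 1
row 2: |5| − (3+3) = -1
row 3: |-3| − (2+3) = -2
minimum over rows = -2 → not strictly diagonally dominant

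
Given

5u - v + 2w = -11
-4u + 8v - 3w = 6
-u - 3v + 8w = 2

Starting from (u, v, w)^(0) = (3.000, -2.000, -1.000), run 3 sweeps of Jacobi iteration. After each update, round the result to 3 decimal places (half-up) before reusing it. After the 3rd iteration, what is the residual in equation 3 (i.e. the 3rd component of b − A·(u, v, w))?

0.768

Iteration 1:
  u = (-11 - (-1)·-2.000 - (2)·-1.000) / (5) = -2.200
  v = (6 - (-4)·3.000 - (-3)·-1.000) / (8) = 1.875
  w = (2 - (-1)·3.000 - (-3)·-2.000) / (8) = -0.125
Iteration 2:
  u = (-11 - (-1)·1.875 - (2)·-0.125) / (5) = -1.775
  v = (6 - (-4)·-2.200 - (-3)·-0.125) / (8) = -0.397
  w = (2 - (-1)·-2.200 - (-3)·1.875) / (8) = 0.678
Iteration 3:
  u = (-11 - (-1)·-0.397 - (2)·0.678) / (5) = -2.551
  v = (6 - (-4)·-1.775 - (-3)·0.678) / (8) = 0.117
  w = (2 - (-1)·-1.775 - (-3)·-0.397) / (8) = -0.121
Residual b − A·x = (2.114, -5.503, 0.768)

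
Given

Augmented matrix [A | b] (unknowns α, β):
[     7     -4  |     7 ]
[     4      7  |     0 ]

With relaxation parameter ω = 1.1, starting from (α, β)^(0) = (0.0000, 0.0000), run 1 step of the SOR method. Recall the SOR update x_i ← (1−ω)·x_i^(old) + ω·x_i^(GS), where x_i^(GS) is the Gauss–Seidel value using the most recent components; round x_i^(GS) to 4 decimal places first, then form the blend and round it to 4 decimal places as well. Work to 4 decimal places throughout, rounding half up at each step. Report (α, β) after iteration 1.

(1.1000, -0.6915)

Iteration 1:
  α: GS value = (7 - (-4)·0.0000) / (7) = 1.0000;  α ← (1−ω)·0.0000 + ω·1.0000 = 1.1000
  β: GS value = (0 - (4)·1.1000) / (7) = -0.6286;  β ← (1−ω)·0.0000 + ω·-0.6286 = -0.6915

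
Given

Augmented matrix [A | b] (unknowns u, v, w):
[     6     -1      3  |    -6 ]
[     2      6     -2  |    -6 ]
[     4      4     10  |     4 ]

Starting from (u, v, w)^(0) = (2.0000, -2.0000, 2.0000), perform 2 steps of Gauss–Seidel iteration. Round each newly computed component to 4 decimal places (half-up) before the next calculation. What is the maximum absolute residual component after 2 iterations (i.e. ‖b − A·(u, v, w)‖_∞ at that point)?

0.2321

Iteration 1:
  u = (-6 - (-1)·-2.0000 - (3)·2.0000) / (6) = -2.3333
  v = (-6 - (2)·-2.3333 - (-2)·2.0000) / (6) = 0.4444
  w = (4 - (4)·-2.3333 - (4)·0.4444) / (10) = 1.1556
Iteration 2:
  u = (-6 - (-1)·0.4444 - (3)·1.1556) / (6) = -1.5037
  v = (-6 - (2)·-1.5037 - (-2)·1.1556) / (6) = -0.1136
  w = (4 - (4)·-1.5037 - (4)·-0.1136) / (10) = 1.0469
Residual b − A·x = (-0.2321, -0.2172, 0.0002); ∞-norm = 0.2321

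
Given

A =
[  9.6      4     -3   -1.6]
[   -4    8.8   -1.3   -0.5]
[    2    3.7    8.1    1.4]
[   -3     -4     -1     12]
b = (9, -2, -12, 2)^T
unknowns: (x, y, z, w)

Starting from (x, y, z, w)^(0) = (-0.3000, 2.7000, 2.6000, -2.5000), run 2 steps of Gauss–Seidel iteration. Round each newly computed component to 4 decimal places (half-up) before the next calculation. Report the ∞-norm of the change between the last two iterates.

Iteration 1:
  x = (9 - (4)·2.7000 - (-3)·2.6000 - (-1.6)·-2.5000) / (9.6) = 0.2083
  y = (-2 - (-4)·0.2083 - (-1.3)·2.6000 - (-0.5)·-2.5000) / (8.8) = 0.1095
  z = (-12 - (2)·0.2083 - (3.7)·0.1095 - (1.4)·-2.5000) / (8.1) = -1.1508
  w = (2 - (-3)·0.2083 - (-4)·0.1095 - (-1)·-1.1508) / (12) = 0.1593
Iteration 2:
  x = (9 - (4)·0.1095 - (-3)·-1.1508 - (-1.6)·0.1593) / (9.6) = 0.5588
  y = (-2 - (-4)·0.5588 - (-1.3)·-1.1508 - (-0.5)·0.1593) / (8.8) = -0.1342
  z = (-12 - (2)·0.5588 - (3.7)·-0.1342 - (1.4)·0.1593) / (8.1) = -1.5857
  w = (2 - (-3)·0.5588 - (-4)·-0.1342 - (-1)·-1.5857) / (12) = 0.1295
Change: (0.3505, -0.2437, -0.4349, -0.0298) → max |·| = 0.4349

0.4349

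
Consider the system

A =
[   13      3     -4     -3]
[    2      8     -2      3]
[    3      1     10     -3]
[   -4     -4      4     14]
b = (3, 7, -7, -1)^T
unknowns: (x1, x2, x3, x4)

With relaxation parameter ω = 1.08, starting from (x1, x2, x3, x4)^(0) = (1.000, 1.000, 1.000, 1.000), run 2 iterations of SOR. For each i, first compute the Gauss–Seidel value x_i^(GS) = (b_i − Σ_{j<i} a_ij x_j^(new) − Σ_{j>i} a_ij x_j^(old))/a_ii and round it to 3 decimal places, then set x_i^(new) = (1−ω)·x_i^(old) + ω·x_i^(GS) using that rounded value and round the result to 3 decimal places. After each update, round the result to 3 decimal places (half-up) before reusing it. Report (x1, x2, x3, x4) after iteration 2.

(-0.083, 0.555, -0.598, 0.220)

Iteration 1:
  x1: GS value = (3 - (3)·1.000 - (-4)·1.000 - (-3)·1.000) / (13) = 0.538;  x1 ← (1−ω)·1.000 + ω·0.538 = 0.501
  x2: GS value = (7 - (2)·0.501 - (-2)·1.000 - (3)·1.000) / (8) = 0.625;  x2 ← (1−ω)·1.000 + ω·0.625 = 0.595
  x3: GS value = (-7 - (3)·0.501 - (1)·0.595 - (-3)·1.000) / (10) = -0.610;  x3 ← (1−ω)·1.000 + ω·-0.610 = -0.739
  x4: GS value = (-1 - (-4)·0.501 - (-4)·0.595 - (4)·-0.739) / (14) = 0.453;  x4 ← (1−ω)·1.000 + ω·0.453 = 0.409
Iteration 2:
  x1: GS value = (3 - (3)·0.595 - (-4)·-0.739 - (-3)·0.409) / (13) = -0.040;  x1 ← (1−ω)·0.501 + ω·-0.040 = -0.083
  x2: GS value = (7 - (2)·-0.083 - (-2)·-0.739 - (3)·0.409) / (8) = 0.558;  x2 ← (1−ω)·0.595 + ω·0.558 = 0.555
  x3: GS value = (-7 - (3)·-0.083 - (1)·0.555 - (-3)·0.409) / (10) = -0.608;  x3 ← (1−ω)·-0.739 + ω·-0.608 = -0.598
  x4: GS value = (-1 - (-4)·-0.083 - (-4)·0.555 - (4)·-0.598) / (14) = 0.234;  x4 ← (1−ω)·0.409 + ω·0.234 = 0.220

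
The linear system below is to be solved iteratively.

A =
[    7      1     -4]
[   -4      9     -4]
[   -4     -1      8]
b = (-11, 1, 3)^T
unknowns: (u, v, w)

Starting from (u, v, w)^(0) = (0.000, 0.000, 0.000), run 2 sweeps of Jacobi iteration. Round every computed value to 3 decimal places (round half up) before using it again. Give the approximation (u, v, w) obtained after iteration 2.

(-1.373, -0.420, -0.397)

Iteration 1:
  u = (-11 - (1)·0.000 - (-4)·0.000) / (7) = -1.571
  v = (1 - (-4)·0.000 - (-4)·0.000) / (9) = 0.111
  w = (3 - (-4)·0.000 - (-1)·0.000) / (8) = 0.375
Iteration 2:
  u = (-11 - (1)·0.111 - (-4)·0.375) / (7) = -1.373
  v = (1 - (-4)·-1.571 - (-4)·0.375) / (9) = -0.420
  w = (3 - (-4)·-1.571 - (-1)·0.111) / (8) = -0.397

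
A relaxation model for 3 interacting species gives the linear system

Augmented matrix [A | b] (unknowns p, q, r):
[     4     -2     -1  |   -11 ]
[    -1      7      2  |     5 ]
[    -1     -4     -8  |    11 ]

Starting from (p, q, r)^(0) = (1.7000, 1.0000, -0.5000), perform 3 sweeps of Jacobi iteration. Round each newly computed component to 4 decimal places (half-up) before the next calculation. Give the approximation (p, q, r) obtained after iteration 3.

Iteration 1:
  p = (-11 - (-2)·1.0000 - (-1)·-0.5000) / (4) = -2.3750
  q = (5 - (-1)·1.7000 - (2)·-0.5000) / (7) = 1.1000
  r = (11 - (-1)·1.7000 - (-4)·1.0000) / (-8) = -2.0875
Iteration 2:
  p = (-11 - (-2)·1.1000 - (-1)·-2.0875) / (4) = -2.7219
  q = (5 - (-1)·-2.3750 - (2)·-2.0875) / (7) = 0.9714
  r = (11 - (-1)·-2.3750 - (-4)·1.1000) / (-8) = -1.6281
Iteration 3:
  p = (-11 - (-2)·0.9714 - (-1)·-1.6281) / (4) = -2.6713
  q = (5 - (-1)·-2.7219 - (2)·-1.6281) / (7) = 0.7906
  r = (11 - (-1)·-2.7219 - (-4)·0.9714) / (-8) = -1.5205

(-2.6713, 0.7906, -1.5205)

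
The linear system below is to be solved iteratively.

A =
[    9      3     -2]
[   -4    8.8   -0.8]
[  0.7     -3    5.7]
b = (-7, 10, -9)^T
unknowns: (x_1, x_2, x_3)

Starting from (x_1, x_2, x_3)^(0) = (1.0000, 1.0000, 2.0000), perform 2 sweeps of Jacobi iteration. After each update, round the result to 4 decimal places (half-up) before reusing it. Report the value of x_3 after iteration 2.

Iteration 1:
  x_1 = (-7 - (3)·1.0000 - (-2)·2.0000) / (9) = -0.6667
  x_2 = (10 - (-4)·1.0000 - (-0.8)·2.0000) / (8.8) = 1.7727
  x_3 = (-9 - (0.7)·1.0000 - (-3)·1.0000) / (5.7) = -1.1754
Iteration 2:
  x_1 = (-7 - (3)·1.7727 - (-2)·-1.1754) / (9) = -1.6299
  x_2 = (10 - (-4)·-0.6667 - (-0.8)·-1.1754) / (8.8) = 0.7265
  x_3 = (-9 - (0.7)·-0.6667 - (-3)·1.7727) / (5.7) = -0.5641

-0.5641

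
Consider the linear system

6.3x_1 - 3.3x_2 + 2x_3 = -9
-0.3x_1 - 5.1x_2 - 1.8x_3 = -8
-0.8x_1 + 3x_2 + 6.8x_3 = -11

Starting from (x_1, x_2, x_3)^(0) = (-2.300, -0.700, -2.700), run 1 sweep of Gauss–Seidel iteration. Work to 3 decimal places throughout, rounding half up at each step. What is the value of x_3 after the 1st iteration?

Iteration 1:
  x_1 = (-9 - (-3.3)·-0.700 - (2)·-2.700) / (6.3) = -0.938
  x_2 = (-8 - (-0.3)·-0.938 - (-1.8)·-2.700) / (-5.1) = 2.577
  x_3 = (-11 - (-0.8)·-0.938 - (3)·2.577) / (6.8) = -2.865

-2.865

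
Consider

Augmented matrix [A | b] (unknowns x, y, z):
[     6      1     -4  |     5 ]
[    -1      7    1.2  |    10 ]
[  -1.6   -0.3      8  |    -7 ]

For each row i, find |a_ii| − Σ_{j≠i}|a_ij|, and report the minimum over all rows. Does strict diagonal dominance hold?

1

row 1: |6| − (1+4) = 1
row 2: |7| − (1+1.2) = 4.8
row 3: |8| − (1.6+0.3) = 6.1
minimum over rows = 1 → strictly diagonally dominant (convergence guaranteed)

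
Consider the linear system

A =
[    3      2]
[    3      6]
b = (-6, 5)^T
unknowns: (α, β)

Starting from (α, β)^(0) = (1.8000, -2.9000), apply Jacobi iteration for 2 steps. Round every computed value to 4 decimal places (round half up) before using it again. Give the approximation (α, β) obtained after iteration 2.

Iteration 1:
  α = (-6 - (2)·-2.9000) / (3) = -0.0667
  β = (5 - (3)·1.8000) / (6) = -0.0667
Iteration 2:
  α = (-6 - (2)·-0.0667) / (3) = -1.9555
  β = (5 - (3)·-0.0667) / (6) = 0.8667

(-1.9555, 0.8667)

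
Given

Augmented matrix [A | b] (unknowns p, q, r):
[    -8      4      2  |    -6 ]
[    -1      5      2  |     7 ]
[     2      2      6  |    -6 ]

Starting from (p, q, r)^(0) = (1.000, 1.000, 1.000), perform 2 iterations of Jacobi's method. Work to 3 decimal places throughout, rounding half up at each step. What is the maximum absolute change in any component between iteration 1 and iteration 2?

1.167

Iteration 1:
  p = (-6 - (4)·1.000 - (2)·1.000) / (-8) = 1.500
  q = (7 - (-1)·1.000 - (2)·1.000) / (5) = 1.200
  r = (-6 - (2)·1.000 - (2)·1.000) / (6) = -1.667
Iteration 2:
  p = (-6 - (4)·1.200 - (2)·-1.667) / (-8) = 0.933
  q = (7 - (-1)·1.500 - (2)·-1.667) / (5) = 2.367
  r = (-6 - (2)·1.500 - (2)·1.200) / (6) = -1.900
Change: (-0.567, 1.167, -0.233) → max |·| = 1.167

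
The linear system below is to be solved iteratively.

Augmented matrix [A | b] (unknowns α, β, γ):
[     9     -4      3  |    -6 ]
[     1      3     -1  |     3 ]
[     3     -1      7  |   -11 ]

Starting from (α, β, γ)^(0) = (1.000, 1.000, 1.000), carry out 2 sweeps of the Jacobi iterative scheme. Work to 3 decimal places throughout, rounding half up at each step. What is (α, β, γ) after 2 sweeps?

(0.397, 0.566, -1.190)

Iteration 1:
  α = (-6 - (-4)·1.000 - (3)·1.000) / (9) = -0.556
  β = (3 - (1)·1.000 - (-1)·1.000) / (3) = 1.000
  γ = (-11 - (3)·1.000 - (-1)·1.000) / (7) = -1.857
Iteration 2:
  α = (-6 - (-4)·1.000 - (3)·-1.857) / (9) = 0.397
  β = (3 - (1)·-0.556 - (-1)·-1.857) / (3) = 0.566
  γ = (-11 - (3)·-0.556 - (-1)·1.000) / (7) = -1.190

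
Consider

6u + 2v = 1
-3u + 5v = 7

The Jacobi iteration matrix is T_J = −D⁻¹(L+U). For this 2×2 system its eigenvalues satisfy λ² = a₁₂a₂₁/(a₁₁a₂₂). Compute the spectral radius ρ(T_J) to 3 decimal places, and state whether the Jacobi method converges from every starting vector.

a₁₂a₂₁/(a₁₁a₂₂) = (2)·(-3) / ((6)·(5)) = -0.200000
ρ = √|-0.200000| = √0.200000 = 0.447
ρ < 1, so Jacobi converges

0.447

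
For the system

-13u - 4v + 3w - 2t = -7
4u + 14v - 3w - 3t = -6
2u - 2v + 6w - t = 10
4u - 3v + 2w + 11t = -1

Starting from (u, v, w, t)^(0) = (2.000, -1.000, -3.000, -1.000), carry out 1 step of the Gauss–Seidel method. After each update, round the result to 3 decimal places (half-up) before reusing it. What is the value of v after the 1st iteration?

Iteration 1:
  u = (-7 - (-4)·-1.000 - (3)·-3.000 - (-2)·-1.000) / (-13) = 0.308
  v = (-6 - (4)·0.308 - (-3)·-3.000 - (-3)·-1.000) / (14) = -1.374
  w = (10 - (2)·0.308 - (-2)·-1.374 - (-1)·-1.000) / (6) = 0.939
  t = (-1 - (4)·0.308 - (-3)·-1.374 - (2)·0.939) / (11) = -0.748

-1.374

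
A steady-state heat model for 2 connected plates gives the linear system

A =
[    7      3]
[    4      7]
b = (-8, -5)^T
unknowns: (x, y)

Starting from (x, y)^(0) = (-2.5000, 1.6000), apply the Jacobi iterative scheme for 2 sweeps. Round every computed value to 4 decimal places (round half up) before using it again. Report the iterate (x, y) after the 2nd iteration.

(-1.4490, 0.3306)

Iteration 1:
  x = (-8 - (3)·1.6000) / (7) = -1.8286
  y = (-5 - (4)·-2.5000) / (7) = 0.7143
Iteration 2:
  x = (-8 - (3)·0.7143) / (7) = -1.4490
  y = (-5 - (4)·-1.8286) / (7) = 0.3306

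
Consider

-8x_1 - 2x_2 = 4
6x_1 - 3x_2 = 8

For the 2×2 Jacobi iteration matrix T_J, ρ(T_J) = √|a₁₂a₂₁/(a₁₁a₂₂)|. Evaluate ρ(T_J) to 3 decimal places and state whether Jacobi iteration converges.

0.707

a₁₂a₂₁/(a₁₁a₂₂) = (-2)·(6) / ((-8)·(-3)) = -0.500000
ρ = √|-0.500000| = √0.500000 = 0.707
ρ < 1, so Jacobi converges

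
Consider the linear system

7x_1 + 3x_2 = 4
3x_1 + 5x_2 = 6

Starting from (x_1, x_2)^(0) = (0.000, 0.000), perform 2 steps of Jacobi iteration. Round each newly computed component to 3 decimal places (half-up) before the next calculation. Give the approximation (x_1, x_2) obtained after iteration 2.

Iteration 1:
  x_1 = (4 - (3)·0.000) / (7) = 0.571
  x_2 = (6 - (3)·0.000) / (5) = 1.200
Iteration 2:
  x_1 = (4 - (3)·1.200) / (7) = 0.057
  x_2 = (6 - (3)·0.571) / (5) = 0.857

(0.057, 0.857)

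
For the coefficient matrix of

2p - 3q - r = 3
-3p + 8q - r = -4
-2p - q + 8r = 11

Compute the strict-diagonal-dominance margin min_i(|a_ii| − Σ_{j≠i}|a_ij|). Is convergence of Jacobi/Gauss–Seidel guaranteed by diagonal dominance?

row 1: |2| − (3+1) = -2
row 2: |8| − (3+1) = 4
row 3: |8| − (2+1) = 5
minimum over rows = -2 → not strictly diagonally dominant

-2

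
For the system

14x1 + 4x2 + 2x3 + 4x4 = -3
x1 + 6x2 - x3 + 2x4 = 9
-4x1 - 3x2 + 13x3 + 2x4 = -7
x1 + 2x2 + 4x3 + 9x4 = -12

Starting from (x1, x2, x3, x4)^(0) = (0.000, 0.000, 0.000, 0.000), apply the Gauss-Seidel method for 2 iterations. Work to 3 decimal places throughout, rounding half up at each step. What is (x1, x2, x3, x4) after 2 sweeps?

(-0.177, 2.001, 0.106, -1.805)

Iteration 1:
  x1 = (-3 - (4)·0.000 - (2)·0.000 - (4)·0.000) / (14) = -0.214
  x2 = (9 - (1)·-0.214 - (-1)·0.000 - (2)·0.000) / (6) = 1.536
  x3 = (-7 - (-4)·-0.214 - (-3)·1.536 - (2)·0.000) / (13) = -0.250
  x4 = (-12 - (1)·-0.214 - (2)·1.536 - (4)·-0.250) / (9) = -1.540
Iteration 2:
  x1 = (-3 - (4)·1.536 - (2)·-0.250 - (4)·-1.540) / (14) = -0.177
  x2 = (9 - (1)·-0.177 - (-1)·-0.250 - (2)·-1.540) / (6) = 2.001
  x3 = (-7 - (-4)·-0.177 - (-3)·2.001 - (2)·-1.540) / (13) = 0.106
  x4 = (-12 - (1)·-0.177 - (2)·2.001 - (4)·0.106) / (9) = -1.805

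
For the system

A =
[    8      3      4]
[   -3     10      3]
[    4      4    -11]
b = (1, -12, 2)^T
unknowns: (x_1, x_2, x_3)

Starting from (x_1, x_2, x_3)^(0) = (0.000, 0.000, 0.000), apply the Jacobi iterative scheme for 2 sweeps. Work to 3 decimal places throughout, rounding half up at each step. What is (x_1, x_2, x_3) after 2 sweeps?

Iteration 1:
  x_1 = (1 - (3)·0.000 - (4)·0.000) / (8) = 0.125
  x_2 = (-12 - (-3)·0.000 - (3)·0.000) / (10) = -1.200
  x_3 = (2 - (4)·0.000 - (4)·0.000) / (-11) = -0.182
Iteration 2:
  x_1 = (1 - (3)·-1.200 - (4)·-0.182) / (8) = 0.666
  x_2 = (-12 - (-3)·0.125 - (3)·-0.182) / (10) = -1.108
  x_3 = (2 - (4)·0.125 - (4)·-1.200) / (-11) = -0.573

(0.666, -1.108, -0.573)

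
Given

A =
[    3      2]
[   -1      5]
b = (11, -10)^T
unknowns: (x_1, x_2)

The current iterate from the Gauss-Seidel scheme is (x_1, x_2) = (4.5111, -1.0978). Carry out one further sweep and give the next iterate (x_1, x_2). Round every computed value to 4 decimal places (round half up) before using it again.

One sweep:
  x_1 = (11 - (2)·-1.0978) / (3) = 4.3985
  x_2 = (-10 - (-1)·4.3985) / (5) = -1.1203

(4.3985, -1.1203)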